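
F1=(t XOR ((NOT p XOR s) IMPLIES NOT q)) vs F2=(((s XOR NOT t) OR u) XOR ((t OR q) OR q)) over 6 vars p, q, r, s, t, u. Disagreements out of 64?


F1 = (t XOR ((NOT p XOR s) IMPLIES NOT q))
F2 = (((s XOR NOT t) OR u) XOR ((t OR q) OR q))
Evaluate both on each of 64 rows (bits = p,q,r,s,t,u):
  row 0 [000000]: F1=1 F2=1 -> 0
  row 1 [000001]: F1=1 F2=1 -> 0
  row 2 [000010]: F1=0 F2=1 (differ) -> 1
  row 3 [000011]: F1=0 F2=0 -> 0
  row 4 [000100]: F1=1 F2=0 (differ) -> 1
  (every remaining row is evaluated the same way; all 64 results are listed next)
Full result column, 8 rows per line (p,q,r fixed per line; s,t,u runs 000..111 left to right):
  rows 0-7 [p,q,r=000]: 00101000  (ones: 2)
  rows 8-15 [p,q,r=001]: 00101000  (ones: 2)
  rows 16-23 [p,q,r=010]: 00010100  (ones: 2)
  rows 24-31 [p,q,r=011]: 00010100  (ones: 2)
  rows 32-39 [p,q,r=100]: 00101000  (ones: 2)
  rows 40-47 [p,q,r=101]: 00101000  (ones: 2)
  rows 48-55 [p,q,r=110]: 11101011  (ones: 6)
  rows 56-63 [p,q,r=111]: 11101011  (ones: 6)
Disagreements = 2+2+2+2+2+2+6+6 = 24

24


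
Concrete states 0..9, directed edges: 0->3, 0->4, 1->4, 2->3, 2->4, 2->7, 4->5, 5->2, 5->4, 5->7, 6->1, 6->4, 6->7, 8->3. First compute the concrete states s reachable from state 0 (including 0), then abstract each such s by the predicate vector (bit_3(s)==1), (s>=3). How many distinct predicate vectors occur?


BFS from 0:
Concrete reachable: {0, 2, 3, 4, 5, 7}
Abstract via predicates (bit_3(s)==1), (s>=3):
  (0,0) <- {0, 2}
  (0,1) <- {3, 4, 5, 7}
Distinct abstract states = 2

2


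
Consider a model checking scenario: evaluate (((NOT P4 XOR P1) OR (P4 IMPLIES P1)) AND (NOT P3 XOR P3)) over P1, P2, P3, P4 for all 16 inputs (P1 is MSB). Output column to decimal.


Formula: (((NOT P4 XOR P1) OR (P4 IMPLIES P1)) AND (NOT P3 XOR P3)) over P1, P2, P3, P4 (16 rows)
Evaluate each row (bits = P1,P2,P3,P4, MSB first):
  row 0 [0000]: (((NOT 0 XOR 0) OR (0 IMPLIES 0)) AND (NOT 0 XOR 0)) -> 1
  row 1 [0001]: (((NOT 1 XOR 0) OR (1 IMPLIES 0)) AND (NOT 0 XOR 0)) -> 0
  row 2 [0010]: (((NOT 0 XOR 0) OR (0 IMPLIES 0)) AND (NOT 1 XOR 1)) -> 1
  row 3 [0011]: (((NOT 1 XOR 0) OR (1 IMPLIES 0)) AND (NOT 1 XOR 1)) -> 0
  row 4 [0100]: (((NOT 0 XOR 0) OR (0 IMPLIES 0)) AND (NOT 0 XOR 0)) -> 1
  row 5 [0101]: (((NOT 1 XOR 0) OR (1 IMPLIES 0)) AND (NOT 0 XOR 0)) -> 0
  row 6 [0110]: (((NOT 0 XOR 0) OR (0 IMPLIES 0)) AND (NOT 1 XOR 1)) -> 1
  row 7 [0111]: (((NOT 1 XOR 0) OR (1 IMPLIES 0)) AND (NOT 1 XOR 1)) -> 0
  row 8 [1000]: (((NOT 0 XOR 1) OR (0 IMPLIES 1)) AND (NOT 0 XOR 0)) -> 1
  row 9 [1001]: (((NOT 1 XOR 1) OR (1 IMPLIES 1)) AND (NOT 0 XOR 0)) -> 1
  row 10 [1010]: (((NOT 0 XOR 1) OR (0 IMPLIES 1)) AND (NOT 1 XOR 1)) -> 1
  row 11 [1011]: (((NOT 1 XOR 1) OR (1 IMPLIES 1)) AND (NOT 1 XOR 1)) -> 1
  row 12 [1100]: (((NOT 0 XOR 1) OR (0 IMPLIES 1)) AND (NOT 0 XOR 0)) -> 1
  row 13 [1101]: (((NOT 1 XOR 1) OR (1 IMPLIES 1)) AND (NOT 0 XOR 0)) -> 1
  row 14 [1110]: (((NOT 0 XOR 1) OR (0 IMPLIES 1)) AND (NOT 1 XOR 1)) -> 1
  row 15 [1111]: (((NOT 1 XOR 1) OR (1 IMPLIES 1)) AND (NOT 1 XOR 1)) -> 1
Full result column, 4 rows per line (P1,P2 fixed per line; P3,P4 runs 00..11 left to right):
  rows 0-3 [P1,P2=00]: 1010  = hex A
  rows 4-7 [P1,P2=01]: 1010  = hex A
  rows 8-11 [P1,P2=10]: 1111  = hex F
  rows 12-15 [P1,P2=11]: 1111  = hex F
Output column (row 0 .. row 15) = 1010101011111111
Output column grouped in 4s = 1010 1010 1111 1111 = 0xAAFF
Convert to decimal digit by digit (value = value*16 + digit):
  A -> 10
  10*16 + 10 (A) = 170
  170*16 + 15 (F) = 2735
  2735*16 + 15 (F) = 43775
Decimal = 43775

43775


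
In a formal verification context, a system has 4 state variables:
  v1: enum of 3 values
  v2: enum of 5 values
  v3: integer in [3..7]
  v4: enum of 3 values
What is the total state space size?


State space = product of domain sizes of all variables.
Domain sizes:
  v1 (enum of 3 values): 3
  v2 (enum of 5 values): 5
  v3 (integer in [3..7]): 5
  v4 (enum of 3 values): 3
Product = 3 * 5 * 5 * 3 = 225

225


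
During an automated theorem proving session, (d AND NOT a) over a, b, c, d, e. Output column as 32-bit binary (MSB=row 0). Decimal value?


Formula: (d AND NOT a) over a, b, c, d, e (32 rows)
Evaluate each row (bits = a,b,c,d,e, MSB first):
  row 0 [00000]: (0 AND NOT 0) -> 0
  row 1 [00001]: (0 AND NOT 0) -> 0
  row 2 [00010]: (1 AND NOT 0) -> 1
  row 3 [00011]: (1 AND NOT 0) -> 1
  row 4 [00100]: (0 AND NOT 0) -> 0
  row 5 [00101]: (0 AND NOT 0) -> 0
  row 6 [00110]: (1 AND NOT 0) -> 1
  row 7 [00111]: (1 AND NOT 0) -> 1
  row 8 [01000]: (0 AND NOT 0) -> 0
  row 9 [01001]: (0 AND NOT 0) -> 0
  row 10 [01010]: (1 AND NOT 0) -> 1
  row 11 [01011]: (1 AND NOT 0) -> 1
  row 12 [01100]: (0 AND NOT 0) -> 0
  row 13 [01101]: (0 AND NOT 0) -> 0
  row 14 [01110]: (1 AND NOT 0) -> 1
  row 15 [01111]: (1 AND NOT 0) -> 1
  row 16 [10000]: (0 AND NOT 1) -> 0
  row 17 [10001]: (0 AND NOT 1) -> 0
  row 18 [10010]: (1 AND NOT 1) -> 0
  row 19 [10011]: (1 AND NOT 1) -> 0
  row 20 [10100]: (0 AND NOT 1) -> 0
  row 21 [10101]: (0 AND NOT 1) -> 0
  row 22 [10110]: (1 AND NOT 1) -> 0
  row 23 [10111]: (1 AND NOT 1) -> 0
  row 24 [11000]: (0 AND NOT 1) -> 0
  row 25 [11001]: (0 AND NOT 1) -> 0
  row 26 [11010]: (1 AND NOT 1) -> 0
  row 27 [11011]: (1 AND NOT 1) -> 0
  row 28 [11100]: (0 AND NOT 1) -> 0
  row 29 [11101]: (0 AND NOT 1) -> 0
  row 30 [11110]: (1 AND NOT 1) -> 0
  row 31 [11111]: (1 AND NOT 1) -> 0
Full result column, 4 rows per line (a,b,c fixed per line; d,e runs 00..11 left to right):
  rows 0-3 [a,b,c=000]: 0011  = hex 3
  rows 4-7 [a,b,c=001]: 0011  = hex 3
  rows 8-11 [a,b,c=010]: 0011  = hex 3
  rows 12-15 [a,b,c=011]: 0011  = hex 3
  rows 16-19 [a,b,c=100]: 0000  = hex 0
  rows 20-23 [a,b,c=101]: 0000  = hex 0
  rows 24-27 [a,b,c=110]: 0000  = hex 0
  rows 28-31 [a,b,c=111]: 0000  = hex 0
Output column (row 0 .. row 31) = 00110011001100110000000000000000
Output column grouped in 4s = 0011 0011 0011 0011 0000 0000 0000 0000 = 0x33330000
Convert to decimal digit by digit (value = value*16 + digit):
  3 -> 3
  3*16 + 3 = 51
  51*16 + 3 = 819
  819*16 + 3 = 13107
  13107*16 + 0 = 209712
  209712*16 + 0 = 3355392
  3355392*16 + 0 = 53686272
  53686272*16 + 0 = 858980352
Decimal = 858980352

858980352


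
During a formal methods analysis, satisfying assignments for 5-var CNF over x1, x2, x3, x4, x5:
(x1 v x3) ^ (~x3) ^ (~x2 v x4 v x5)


CNF with 3 clauses over 5 vars (32 assignments).
An assignment satisfies CNF iff every clause has >=1 true literal.
Check each row (bits = x1,x2,x3,x4,x5; clause T/F shown):
  row 0 [00000]: clauses=FTT -> 0
  row 1 [00001]: clauses=FTT -> 0
  row 2 [00010]: clauses=FTT -> 0
  row 3 [00011]: clauses=FTT -> 0
  row 4 [00100]: clauses=TFT -> 0
  row 5 [00101]: clauses=TFT -> 0
  row 6 [00110]: clauses=TFT -> 0
  row 7 [00111]: clauses=TFT -> 0
  row 8 [01000]: clauses=FTF -> 0
  row 9 [01001]: clauses=FTT -> 0
  row 10 [01010]: clauses=FTT -> 0
  row 11 [01011]: clauses=FTT -> 0
  row 12 [01100]: clauses=TFF -> 0
  row 13 [01101]: clauses=TFT -> 0
  row 14 [01110]: clauses=TFT -> 0
  row 15 [01111]: clauses=TFT -> 0
  row 16 [10000]: clauses=TTT -> 1
  row 17 [10001]: clauses=TTT -> 1
  row 18 [10010]: clauses=TTT -> 1
  row 19 [10011]: clauses=TTT -> 1
  row 20 [10100]: clauses=TFT -> 0
  row 21 [10101]: clauses=TFT -> 0
  row 22 [10110]: clauses=TFT -> 0
  row 23 [10111]: clauses=TFT -> 0
  row 24 [11000]: clauses=TTF -> 0
  row 25 [11001]: clauses=TTT -> 1
  row 26 [11010]: clauses=TTT -> 1
  row 27 [11011]: clauses=TTT -> 1
  row 28 [11100]: clauses=TFF -> 0
  row 29 [11101]: clauses=TFT -> 0
  row 30 [11110]: clauses=TFT -> 0
  row 31 [11111]: clauses=TFT -> 0
Full result column, 8 rows per line (x1,x2 fixed per line; x3,x4,x5 runs 000..111 left to right):
  rows 0-7 [x1,x2=00]: 00000000  (ones: 0)
  rows 8-15 [x1,x2=01]: 00000000  (ones: 0)
  rows 16-23 [x1,x2=10]: 11110000  (ones: 4)
  rows 24-31 [x1,x2=11]: 01110000  (ones: 3)
Satisfying assignments = 0+0+4+3 = 7

7


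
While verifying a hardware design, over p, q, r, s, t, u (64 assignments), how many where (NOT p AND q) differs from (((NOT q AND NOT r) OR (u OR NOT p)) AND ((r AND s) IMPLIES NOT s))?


F1 = (NOT p AND q)
F2 = (((NOT q AND NOT r) OR (u OR NOT p)) AND ((r AND s) IMPLIES NOT s))
Evaluate both on each of 64 rows (bits = p,q,r,s,t,u):
  row 0 [000000]: F1=0 F2=1 (differ) -> 1
  row 1 [000001]: F1=0 F2=1 (differ) -> 1
  row 2 [000010]: F1=0 F2=1 (differ) -> 1
  row 3 [000011]: F1=0 F2=1 (differ) -> 1
  row 4 [000100]: F1=0 F2=1 (differ) -> 1
  (every remaining row is evaluated the same way; all 64 results are listed next)
Full result column, 8 rows per line (p,q,r fixed per line; s,t,u runs 000..111 left to right):
  rows 0-7 [p,q,r=000]: 11111111  (ones: 8)
  rows 8-15 [p,q,r=001]: 11110000  (ones: 4)
  rows 16-23 [p,q,r=010]: 00000000  (ones: 0)
  rows 24-31 [p,q,r=011]: 00001111  (ones: 4)
  rows 32-39 [p,q,r=100]: 11111111  (ones: 8)
  rows 40-47 [p,q,r=101]: 01010000  (ones: 2)
  rows 48-55 [p,q,r=110]: 01010101  (ones: 4)
  rows 56-63 [p,q,r=111]: 01010000  (ones: 2)
Disagreements = 8+4+0+4+8+2+4+2 = 32

32


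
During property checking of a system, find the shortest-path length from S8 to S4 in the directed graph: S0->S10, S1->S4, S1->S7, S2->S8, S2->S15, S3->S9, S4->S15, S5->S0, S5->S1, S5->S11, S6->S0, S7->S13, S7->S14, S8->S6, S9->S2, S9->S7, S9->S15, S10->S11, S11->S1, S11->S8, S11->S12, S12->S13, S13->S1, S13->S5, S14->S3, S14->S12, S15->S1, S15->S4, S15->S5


BFS layer-by-layer from S8:
  dist 0: {S8}
  dist 1: {S6}
  dist 2: {S0}
  dist 3: {S10}
  dist 4: {S11}
  dist 5: {S1, S12}
  dist 6: {S4, S7, S13}
  -> S4 reached at distance 6
Shortest path length = 6

6


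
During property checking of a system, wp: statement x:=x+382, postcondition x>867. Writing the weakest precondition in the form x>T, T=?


Formula: wp(x:=E, P) = P[E/x] (substitute E for x in postcondition)
Step 1: Postcondition: x>867
Step 2: Substitute x+382 for x: x+382>867
Step 3: Solve for x: x > 867-382 = 485

485


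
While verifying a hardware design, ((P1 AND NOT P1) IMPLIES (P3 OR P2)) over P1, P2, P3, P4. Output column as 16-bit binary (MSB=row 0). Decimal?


Formula: ((P1 AND NOT P1) IMPLIES (P3 OR P2)) over P1, P2, P3, P4 (16 rows)
Evaluate each row (bits = P1,P2,P3,P4, MSB first):
  row 0 [0000]: ((0 AND NOT 0) IMPLIES (0 OR 0)) -> 1
  row 1 [0001]: ((0 AND NOT 0) IMPLIES (0 OR 0)) -> 1
  row 2 [0010]: ((0 AND NOT 0) IMPLIES (1 OR 0)) -> 1
  row 3 [0011]: ((0 AND NOT 0) IMPLIES (1 OR 0)) -> 1
  row 4 [0100]: ((0 AND NOT 0) IMPLIES (0 OR 1)) -> 1
  row 5 [0101]: ((0 AND NOT 0) IMPLIES (0 OR 1)) -> 1
  row 6 [0110]: ((0 AND NOT 0) IMPLIES (1 OR 1)) -> 1
  row 7 [0111]: ((0 AND NOT 0) IMPLIES (1 OR 1)) -> 1
  row 8 [1000]: ((1 AND NOT 1) IMPLIES (0 OR 0)) -> 1
  row 9 [1001]: ((1 AND NOT 1) IMPLIES (0 OR 0)) -> 1
  row 10 [1010]: ((1 AND NOT 1) IMPLIES (1 OR 0)) -> 1
  row 11 [1011]: ((1 AND NOT 1) IMPLIES (1 OR 0)) -> 1
  row 12 [1100]: ((1 AND NOT 1) IMPLIES (0 OR 1)) -> 1
  row 13 [1101]: ((1 AND NOT 1) IMPLIES (0 OR 1)) -> 1
  row 14 [1110]: ((1 AND NOT 1) IMPLIES (1 OR 1)) -> 1
  row 15 [1111]: ((1 AND NOT 1) IMPLIES (1 OR 1)) -> 1
Full result column, 4 rows per line (P1,P2 fixed per line; P3,P4 runs 00..11 left to right):
  rows 0-3 [P1,P2=00]: 1111  = hex F
  rows 4-7 [P1,P2=01]: 1111  = hex F
  rows 8-11 [P1,P2=10]: 1111  = hex F
  rows 12-15 [P1,P2=11]: 1111  = hex F
Output column (row 0 .. row 15) = 1111111111111111
Output column grouped in 4s = 1111 1111 1111 1111 = 0xFFFF
Convert to decimal digit by digit (value = value*16 + digit):
  F -> 15
  15*16 + 15 (F) = 255
  255*16 + 15 (F) = 4095
  4095*16 + 15 (F) = 65535
Decimal = 65535

65535


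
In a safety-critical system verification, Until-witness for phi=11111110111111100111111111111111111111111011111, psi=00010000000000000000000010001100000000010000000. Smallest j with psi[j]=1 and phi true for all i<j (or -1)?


(phi U psi) at 0: need smallest j with psi[j]=1 and phi[i]=1 for all i in [0,j).
Scan from step 0:
  step 0: phi=1, psi=0 -> continue
  step 1: phi=1, psi=0 -> continue
  step 2: phi=1, psi=0 -> continue
  step 3: psi=1 and phi held for [0,3) -> witness found
Witness step = 3

3


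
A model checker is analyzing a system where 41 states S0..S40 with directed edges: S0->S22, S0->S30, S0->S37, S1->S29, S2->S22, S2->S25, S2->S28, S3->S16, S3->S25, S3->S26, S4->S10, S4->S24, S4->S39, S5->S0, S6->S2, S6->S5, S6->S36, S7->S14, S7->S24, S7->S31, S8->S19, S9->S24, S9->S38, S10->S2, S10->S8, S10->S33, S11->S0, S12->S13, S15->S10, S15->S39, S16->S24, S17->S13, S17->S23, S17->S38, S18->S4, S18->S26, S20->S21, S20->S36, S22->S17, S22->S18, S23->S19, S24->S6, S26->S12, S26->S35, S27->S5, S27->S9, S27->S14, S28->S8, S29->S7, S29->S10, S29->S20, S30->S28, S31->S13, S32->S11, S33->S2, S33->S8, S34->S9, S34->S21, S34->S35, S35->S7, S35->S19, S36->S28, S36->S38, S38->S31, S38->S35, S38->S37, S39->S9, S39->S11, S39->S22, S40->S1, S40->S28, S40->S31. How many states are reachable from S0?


BFS from S0:
  layer 0: {S0}
  layer 1: {S22, S30, S37}
  layer 2: {S17, S18, S28}
  layer 3: {S4, S8, S13, S23, S26, S38}
  layer 4: {S10, S12, S19, S24, S31, S35, S39}
  layer 5: {S2, S6, S7, S9, S11, S33}
  layer 6: {S5, S14, S25, S36}
Reachable set: {S0, S2, S4, S5, S6, S7, S8, S9, S10, S11, S12, S13, S14, S17, S18, S19, S22, S23, S24, S25, S26, S28, S30, S31, S33, S35, S36, S37, S38, S39}
Count = 30

30


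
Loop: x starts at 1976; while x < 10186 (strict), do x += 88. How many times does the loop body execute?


Step 1: x goes from 1976 toward 10186 by 88; the body runs while x<10186, so iterations = ceil((bound-start)/step)
Step 2: Distance=8210
Step 3: ceil(8210/88)=94

94


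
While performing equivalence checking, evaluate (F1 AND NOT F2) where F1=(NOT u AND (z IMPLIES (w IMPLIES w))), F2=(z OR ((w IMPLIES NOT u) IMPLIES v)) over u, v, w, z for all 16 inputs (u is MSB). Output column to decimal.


F1 = (NOT u AND (z IMPLIES (w IMPLIES w)))
F2 = (z OR ((w IMPLIES NOT u) IMPLIES v))
Counterexample to F1=>F2 is where F1=1 and F2=0.
Evaluate each row (bits = u,v,w,z, MSB first):
  row 0 [0000]: F1=1 F2=0 -> F1&~F2 -> 1
  row 1 [0001]: F1=1 F2=1 -> F1&~F2 -> 0
  row 2 [0010]: F1=1 F2=0 -> F1&~F2 -> 1
  row 3 [0011]: F1=1 F2=1 -> F1&~F2 -> 0
  row 4 [0100]: F1=1 F2=1 -> F1&~F2 -> 0
  row 5 [0101]: F1=1 F2=1 -> F1&~F2 -> 0
  row 6 [0110]: F1=1 F2=1 -> F1&~F2 -> 0
  row 7 [0111]: F1=1 F2=1 -> F1&~F2 -> 0
  row 8 [1000]: F1=0 F2=0 -> F1&~F2 -> 0
  row 9 [1001]: F1=0 F2=1 -> F1&~F2 -> 0
  row 10 [1010]: F1=0 F2=1 -> F1&~F2 -> 0
  row 11 [1011]: F1=0 F2=1 -> F1&~F2 -> 0
  row 12 [1100]: F1=0 F2=1 -> F1&~F2 -> 0
  row 13 [1101]: F1=0 F2=1 -> F1&~F2 -> 0
  row 14 [1110]: F1=0 F2=1 -> F1&~F2 -> 0
  row 15 [1111]: F1=0 F2=1 -> F1&~F2 -> 0
Full result column, 4 rows per line (u,v fixed per line; w,z runs 00..11 left to right):
  rows 0-3 [u,v=00]: 1010  = hex A
  rows 4-7 [u,v=01]: 0000  = hex 0
  rows 8-11 [u,v=10]: 0000  = hex 0
  rows 12-15 [u,v=11]: 0000  = hex 0
Counterexample vector (row 0 .. row 15) = 1010000000000000
Output column grouped in 4s = 1010 0000 0000 0000 = 0xA000
Convert to decimal digit by digit (value = value*16 + digit):
  A -> 10
  10*16 + 0 = 160
  160*16 + 0 = 2560
  2560*16 + 0 = 40960
Decimal = 40960

40960


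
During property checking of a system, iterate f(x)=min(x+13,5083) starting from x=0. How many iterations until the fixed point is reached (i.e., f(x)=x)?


Step 1: x=0, cap=5083, increment=13
Step 2: x grows by 13 each step until capped at 5083; fixed point is x=5083
Step 3: iterations = ceil(5083/13) = 391

391


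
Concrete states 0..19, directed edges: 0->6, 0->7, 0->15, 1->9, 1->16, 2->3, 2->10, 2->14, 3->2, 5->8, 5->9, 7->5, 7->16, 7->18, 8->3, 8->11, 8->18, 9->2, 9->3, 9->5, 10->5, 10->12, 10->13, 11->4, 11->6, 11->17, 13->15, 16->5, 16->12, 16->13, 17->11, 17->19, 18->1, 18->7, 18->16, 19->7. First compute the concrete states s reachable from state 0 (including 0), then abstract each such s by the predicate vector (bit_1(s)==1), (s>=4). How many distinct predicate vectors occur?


BFS from 0:
Concrete reachable: {0, 1, 2, 3, 4, 5, 6, 7, 8, 9, 10, 11, 12, 13, 14, 15, 16, 17, 18, 19}
Abstract via predicates (bit_1(s)==1), (s>=4):
  (0,0) <- {0, 1}
  (0,1) <- {4, 5, 8, 9, 12, 13, 16, 17}
  (1,0) <- {2, 3}
  (1,1) <- {6, 7, 10, 11, 14, 15, 18, 19}
Distinct abstract states = 4

4


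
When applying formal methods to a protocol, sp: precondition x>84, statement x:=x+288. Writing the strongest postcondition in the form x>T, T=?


Formula: sp(P, x:=E) = exists old_x. (x = E[old_x/x]) AND P[old_x/x] (old_x is the value of x before the assignment; eliminate old_x by solving x = E[old_x/x] for old_x)
Step 1: Precondition P: x>84, i.e. old_x > 84
Step 2: Assignment gives x = old_x + 288, so old_x = x - 288
Step 3: Substitute into P: x - 288 > 84
Step 4: Simplify: x > 84+288 = 372

372


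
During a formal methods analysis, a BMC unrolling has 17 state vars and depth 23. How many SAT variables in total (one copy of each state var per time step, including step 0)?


BMC unrolls to depth k, creating one copy of each state var for steps 0..k.
Step count = 23 + 1 = 24 (steps 0 through 23)
Vars per step = 17
Total = 17 * 24 = 408

408


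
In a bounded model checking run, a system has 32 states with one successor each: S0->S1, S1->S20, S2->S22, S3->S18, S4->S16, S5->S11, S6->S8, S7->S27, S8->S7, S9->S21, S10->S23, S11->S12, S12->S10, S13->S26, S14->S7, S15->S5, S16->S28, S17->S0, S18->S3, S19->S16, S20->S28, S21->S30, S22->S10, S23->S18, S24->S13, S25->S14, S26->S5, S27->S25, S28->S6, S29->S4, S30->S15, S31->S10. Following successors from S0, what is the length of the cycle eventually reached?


Trace from S0 until a state repeats:
  S0 -> S1 -> S20 -> S28 -> S6 -> S8 -> S7 -> S27 -> S25 -> S14 -> S7
S7 first seen at step 6, revisited at step 10.
Cycle length = 10 - 6 = 4

4


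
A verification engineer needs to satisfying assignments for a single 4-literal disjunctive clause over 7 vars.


Step 1: Total=2^7=128
Step 2: Unsat when all 4 false: 2^3=8
Step 3: Sat=128-8=120

120


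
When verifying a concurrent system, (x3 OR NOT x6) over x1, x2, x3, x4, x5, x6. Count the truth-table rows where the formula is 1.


Formula: (x3 OR NOT x6) over 6 vars (64 rows)
Evaluate each row (x1, x2, x3, x4, x5, x6 as bits, MSB first):
  row 0 [000000]: (0 OR NOT 0) -> 1
  row 1 [000001]: (0 OR NOT 1) -> 0
  row 2 [000010]: (0 OR NOT 0) -> 1
  row 3 [000011]: (0 OR NOT 1) -> 0
  row 4 [000100]: (0 OR NOT 0) -> 1
  (every remaining row is evaluated the same way; all 64 results are listed next)
Full result column, 8 rows per line (x1,x2,x3 fixed per line; x4,x5,x6 runs 000..111 left to right):
  rows 0-7 [x1,x2,x3=000]: 10101010  (ones: 4)
  rows 8-15 [x1,x2,x3=001]: 11111111  (ones: 8)
  rows 16-23 [x1,x2,x3=010]: 10101010  (ones: 4)
  rows 24-31 [x1,x2,x3=011]: 11111111  (ones: 8)
  rows 32-39 [x1,x2,x3=100]: 10101010  (ones: 4)
  rows 40-47 [x1,x2,x3=101]: 11111111  (ones: 8)
  rows 48-55 [x1,x2,x3=110]: 10101010  (ones: 4)
  rows 56-63 [x1,x2,x3=111]: 11111111  (ones: 8)
Count of 1-rows = 4+8+4+8+4+8+4+8 = 48

48


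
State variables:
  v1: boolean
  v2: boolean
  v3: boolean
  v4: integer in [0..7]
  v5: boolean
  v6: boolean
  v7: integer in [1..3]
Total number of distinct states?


State space = product of domain sizes of all variables.
Domain sizes:
  v1 (boolean): 2
  v2 (boolean): 2
  v3 (boolean): 2
  v4 (integer in [0..7]): 8
  v5 (boolean): 2
  v6 (boolean): 2
  v7 (integer in [1..3]): 3
Product = 2 * 2 * 2 * 8 * 2 * 2 * 3 = 768

768


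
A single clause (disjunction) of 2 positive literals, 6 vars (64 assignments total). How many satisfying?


Step 1: Total=2^6=64
Step 2: Unsat when all 2 false: 2^4=16
Step 3: Sat=64-16=48

48


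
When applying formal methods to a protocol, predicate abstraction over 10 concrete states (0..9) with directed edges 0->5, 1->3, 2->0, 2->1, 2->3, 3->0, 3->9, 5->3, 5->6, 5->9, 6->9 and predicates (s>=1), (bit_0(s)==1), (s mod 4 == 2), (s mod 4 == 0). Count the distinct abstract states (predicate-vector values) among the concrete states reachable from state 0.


BFS from 0:
Concrete reachable: {0, 3, 5, 6, 9}
Abstract via predicates (s>=1), (bit_0(s)==1), (s mod 4 == 2), (s mod 4 == 0):
  (0,0,0,1) <- {0}
  (1,0,1,0) <- {6}
  (1,1,0,0) <- {3, 5, 9}
Distinct abstract states = 3

3


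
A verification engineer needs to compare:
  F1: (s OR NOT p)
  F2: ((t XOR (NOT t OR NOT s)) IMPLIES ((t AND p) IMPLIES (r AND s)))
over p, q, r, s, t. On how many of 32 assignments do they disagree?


F1 = (s OR NOT p)
F2 = ((t XOR (NOT t OR NOT s)) IMPLIES ((t AND p) IMPLIES (r AND s)))
Evaluate both on each of 32 rows (bits = p,q,r,s,t):
  row 0 [00000]: F1=1 F2=1 -> 0
  row 1 [00001]: F1=1 F2=1 -> 0
  row 2 [00010]: F1=1 F2=1 -> 0
  row 3 [00011]: F1=1 F2=1 -> 0
  row 4 [00100]: F1=1 F2=1 -> 0
  row 5 [00101]: F1=1 F2=1 -> 0
  row 6 [00110]: F1=1 F2=1 -> 0
  row 7 [00111]: F1=1 F2=1 -> 0
  row 8 [01000]: F1=1 F2=1 -> 0
  row 9 [01001]: F1=1 F2=1 -> 0
  row 10 [01010]: F1=1 F2=1 -> 0
  row 11 [01011]: F1=1 F2=1 -> 0
  row 12 [01100]: F1=1 F2=1 -> 0
  row 13 [01101]: F1=1 F2=1 -> 0
  row 14 [01110]: F1=1 F2=1 -> 0
  row 15 [01111]: F1=1 F2=1 -> 0
  row 16 [10000]: F1=0 F2=1 (differ) -> 1
  row 17 [10001]: F1=0 F2=1 (differ) -> 1
  row 18 [10010]: F1=1 F2=1 -> 0
  row 19 [10011]: F1=1 F2=0 (differ) -> 1
  row 20 [10100]: F1=0 F2=1 (differ) -> 1
  row 21 [10101]: F1=0 F2=1 (differ) -> 1
  row 22 [10110]: F1=1 F2=1 -> 0
  row 23 [10111]: F1=1 F2=1 -> 0
  row 24 [11000]: F1=0 F2=1 (differ) -> 1
  row 25 [11001]: F1=0 F2=1 (differ) -> 1
  row 26 [11010]: F1=1 F2=1 -> 0
  row 27 [11011]: F1=1 F2=0 (differ) -> 1
  row 28 [11100]: F1=0 F2=1 (differ) -> 1
  row 29 [11101]: F1=0 F2=1 (differ) -> 1
  row 30 [11110]: F1=1 F2=1 -> 0
  row 31 [11111]: F1=1 F2=1 -> 0
Full result column, 8 rows per line (p,q fixed per line; r,s,t runs 000..111 left to right):
  rows 0-7 [p,q=00]: 00000000  (ones: 0)
  rows 8-15 [p,q=01]: 00000000  (ones: 0)
  rows 16-23 [p,q=10]: 11011100  (ones: 5)
  rows 24-31 [p,q=11]: 11011100  (ones: 5)
Disagreements = 0+0+5+5 = 10

10


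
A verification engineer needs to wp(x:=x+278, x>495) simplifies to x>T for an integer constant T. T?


Formula: wp(x:=E, P) = P[E/x] (substitute E for x in postcondition)
Step 1: Postcondition: x>495
Step 2: Substitute x+278 for x: x+278>495
Step 3: Solve for x: x > 495-278 = 217

217


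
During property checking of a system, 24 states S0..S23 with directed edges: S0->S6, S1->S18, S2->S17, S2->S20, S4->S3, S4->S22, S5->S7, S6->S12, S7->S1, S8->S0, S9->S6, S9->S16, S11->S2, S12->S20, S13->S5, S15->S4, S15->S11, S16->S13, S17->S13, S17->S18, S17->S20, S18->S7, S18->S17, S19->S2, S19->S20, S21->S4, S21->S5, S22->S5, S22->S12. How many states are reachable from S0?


BFS from S0:
  layer 0: {S0}
  layer 1: {S6}
  layer 2: {S12}
  layer 3: {S20}
Reachable set: {S0, S6, S12, S20}
Count = 4

4


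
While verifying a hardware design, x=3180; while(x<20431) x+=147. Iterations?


Step 1: x goes from 3180 toward 20431 by 147; the body runs while x<20431, so iterations = ceil((bound-start)/step)
Step 2: Distance=17251
Step 3: ceil(17251/147)=118

118


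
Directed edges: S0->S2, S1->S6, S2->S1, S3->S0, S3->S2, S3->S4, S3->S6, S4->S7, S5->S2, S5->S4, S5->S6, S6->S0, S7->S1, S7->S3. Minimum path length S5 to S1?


BFS layer-by-layer from S5:
  dist 0: {S5}
  dist 1: {S2, S4, S6}
  dist 2: {S0, S1, S7}
  -> S1 reached at distance 2
Shortest path length = 2

2


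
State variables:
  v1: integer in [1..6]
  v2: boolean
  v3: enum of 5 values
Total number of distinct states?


State space = product of domain sizes of all variables.
Domain sizes:
  v1 (integer in [1..6]): 6
  v2 (boolean): 2
  v3 (enum of 5 values): 5
Product = 6 * 2 * 5 = 60

60


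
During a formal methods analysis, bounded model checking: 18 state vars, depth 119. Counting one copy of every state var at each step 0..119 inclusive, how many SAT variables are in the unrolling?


BMC unrolls to depth k, creating one copy of each state var for steps 0..k.
Step count = 119 + 1 = 120 (steps 0 through 119)
Vars per step = 18
Total = 18 * 120 = 2160

2160


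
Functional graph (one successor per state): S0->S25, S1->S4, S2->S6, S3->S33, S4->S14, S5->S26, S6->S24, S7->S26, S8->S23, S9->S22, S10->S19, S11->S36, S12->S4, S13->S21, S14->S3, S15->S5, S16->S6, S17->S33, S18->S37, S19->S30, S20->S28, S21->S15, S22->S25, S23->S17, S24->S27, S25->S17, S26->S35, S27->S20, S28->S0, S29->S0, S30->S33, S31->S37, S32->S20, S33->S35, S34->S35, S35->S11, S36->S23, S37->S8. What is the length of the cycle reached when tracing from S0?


Trace from S0 until a state repeats:
  S0 -> S25 -> S17 -> S33 -> S35 -> S11 -> S36 -> S23 -> S17
S17 first seen at step 2, revisited at step 8.
Cycle length = 8 - 2 = 6

6


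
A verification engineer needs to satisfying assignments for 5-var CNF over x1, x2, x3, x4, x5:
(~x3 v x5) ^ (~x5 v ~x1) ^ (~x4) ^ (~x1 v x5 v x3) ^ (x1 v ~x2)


CNF with 5 clauses over 5 vars (32 assignments).
An assignment satisfies CNF iff every clause has >=1 true literal.
Check each row (bits = x1,x2,x3,x4,x5; clause T/F shown):
  row 0 [00000]: clauses=TTTTT -> 1
  row 1 [00001]: clauses=TTTTT -> 1
  row 2 [00010]: clauses=TTFTT -> 0
  row 3 [00011]: clauses=TTFTT -> 0
  row 4 [00100]: clauses=FTTTT -> 0
  row 5 [00101]: clauses=TTTTT -> 1
  row 6 [00110]: clauses=FTFTT -> 0
  row 7 [00111]: clauses=TTFTT -> 0
  row 8 [01000]: clauses=TTTTF -> 0
  row 9 [01001]: clauses=TTTTF -> 0
  row 10 [01010]: clauses=TTFTF -> 0
  row 11 [01011]: clauses=TTFTF -> 0
  row 12 [01100]: clauses=FTTTF -> 0
  row 13 [01101]: clauses=TTTTF -> 0
  row 14 [01110]: clauses=FTFTF -> 0
  row 15 [01111]: clauses=TTFTF -> 0
  row 16 [10000]: clauses=TTTFT -> 0
  row 17 [10001]: clauses=TFTTT -> 0
  row 18 [10010]: clauses=TTFFT -> 0
  row 19 [10011]: clauses=TFFTT -> 0
  row 20 [10100]: clauses=FTTTT -> 0
  row 21 [10101]: clauses=TFTTT -> 0
  row 22 [10110]: clauses=FTFTT -> 0
  row 23 [10111]: clauses=TFFTT -> 0
  row 24 [11000]: clauses=TTTFT -> 0
  row 25 [11001]: clauses=TFTTT -> 0
  row 26 [11010]: clauses=TTFFT -> 0
  row 27 [11011]: clauses=TFFTT -> 0
  row 28 [11100]: clauses=FTTTT -> 0
  row 29 [11101]: clauses=TFTTT -> 0
  row 30 [11110]: clauses=FTFTT -> 0
  row 31 [11111]: clauses=TFFTT -> 0
Full result column, 8 rows per line (x1,x2 fixed per line; x3,x4,x5 runs 000..111 left to right):
  rows 0-7 [x1,x2=00]: 11000100  (ones: 3)
  rows 8-15 [x1,x2=01]: 00000000  (ones: 0)
  rows 16-23 [x1,x2=10]: 00000000  (ones: 0)
  rows 24-31 [x1,x2=11]: 00000000  (ones: 0)
Satisfying assignments = 3+0+0+0 = 3

3


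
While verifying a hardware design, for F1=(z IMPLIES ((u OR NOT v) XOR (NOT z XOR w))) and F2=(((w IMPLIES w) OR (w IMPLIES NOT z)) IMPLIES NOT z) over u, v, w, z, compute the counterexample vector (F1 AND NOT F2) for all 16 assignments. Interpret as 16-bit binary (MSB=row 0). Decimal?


F1 = (z IMPLIES ((u OR NOT v) XOR (NOT z XOR w)))
F2 = (((w IMPLIES w) OR (w IMPLIES NOT z)) IMPLIES NOT z)
Counterexample to F1=>F2 is where F1=1 and F2=0.
Evaluate each row (bits = u,v,w,z, MSB first):
  row 0 [0000]: F1=1 F2=1 -> F1&~F2 -> 0
  row 1 [0001]: F1=1 F2=0 -> F1&~F2 -> 1
  row 2 [0010]: F1=1 F2=1 -> F1&~F2 -> 0
  row 3 [0011]: F1=0 F2=0 -> F1&~F2 -> 0
  row 4 [0100]: F1=1 F2=1 -> F1&~F2 -> 0
  row 5 [0101]: F1=0 F2=0 -> F1&~F2 -> 0
  row 6 [0110]: F1=1 F2=1 -> F1&~F2 -> 0
  row 7 [0111]: F1=1 F2=0 -> F1&~F2 -> 1
  row 8 [1000]: F1=1 F2=1 -> F1&~F2 -> 0
  row 9 [1001]: F1=1 F2=0 -> F1&~F2 -> 1
  row 10 [1010]: F1=1 F2=1 -> F1&~F2 -> 0
  row 11 [1011]: F1=0 F2=0 -> F1&~F2 -> 0
  row 12 [1100]: F1=1 F2=1 -> F1&~F2 -> 0
  row 13 [1101]: F1=1 F2=0 -> F1&~F2 -> 1
  row 14 [1110]: F1=1 F2=1 -> F1&~F2 -> 0
  row 15 [1111]: F1=0 F2=0 -> F1&~F2 -> 0
Full result column, 4 rows per line (u,v fixed per line; w,z runs 00..11 left to right):
  rows 0-3 [u,v=00]: 0100  = hex 4
  rows 4-7 [u,v=01]: 0001  = hex 1
  rows 8-11 [u,v=10]: 0100  = hex 4
  rows 12-15 [u,v=11]: 0100  = hex 4
Counterexample vector (row 0 .. row 15) = 0100000101000100
Output column grouped in 4s = 0100 0001 0100 0100 = 0x4144
Convert to decimal digit by digit (value = value*16 + digit):
  4 -> 4
  4*16 + 1 = 65
  65*16 + 4 = 1044
  1044*16 + 4 = 16708
Decimal = 16708

16708


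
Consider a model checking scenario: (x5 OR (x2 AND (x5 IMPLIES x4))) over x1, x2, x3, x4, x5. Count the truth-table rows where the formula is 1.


Formula: (x5 OR (x2 AND (x5 IMPLIES x4))) over 5 vars (32 rows)
Evaluate each row (x1, x2, x3, x4, x5 as bits, MSB first):
  row 0 [00000]: (0 OR (0 AND (0 IMPLIES 0))) -> 0
  row 1 [00001]: (1 OR (0 AND (1 IMPLIES 0))) -> 1
  row 2 [00010]: (0 OR (0 AND (0 IMPLIES 1))) -> 0
  row 3 [00011]: (1 OR (0 AND (1 IMPLIES 1))) -> 1
  row 4 [00100]: (0 OR (0 AND (0 IMPLIES 0))) -> 0
  row 5 [00101]: (1 OR (0 AND (1 IMPLIES 0))) -> 1
  row 6 [00110]: (0 OR (0 AND (0 IMPLIES 1))) -> 0
  row 7 [00111]: (1 OR (0 AND (1 IMPLIES 1))) -> 1
  row 8 [01000]: (0 OR (1 AND (0 IMPLIES 0))) -> 1
  row 9 [01001]: (1 OR (1 AND (1 IMPLIES 0))) -> 1
  row 10 [01010]: (0 OR (1 AND (0 IMPLIES 1))) -> 1
  row 11 [01011]: (1 OR (1 AND (1 IMPLIES 1))) -> 1
  row 12 [01100]: (0 OR (1 AND (0 IMPLIES 0))) -> 1
  row 13 [01101]: (1 OR (1 AND (1 IMPLIES 0))) -> 1
  row 14 [01110]: (0 OR (1 AND (0 IMPLIES 1))) -> 1
  row 15 [01111]: (1 OR (1 AND (1 IMPLIES 1))) -> 1
  row 16 [10000]: (0 OR (0 AND (0 IMPLIES 0))) -> 0
  row 17 [10001]: (1 OR (0 AND (1 IMPLIES 0))) -> 1
  row 18 [10010]: (0 OR (0 AND (0 IMPLIES 1))) -> 0
  row 19 [10011]: (1 OR (0 AND (1 IMPLIES 1))) -> 1
  row 20 [10100]: (0 OR (0 AND (0 IMPLIES 0))) -> 0
  row 21 [10101]: (1 OR (0 AND (1 IMPLIES 0))) -> 1
  row 22 [10110]: (0 OR (0 AND (0 IMPLIES 1))) -> 0
  row 23 [10111]: (1 OR (0 AND (1 IMPLIES 1))) -> 1
  row 24 [11000]: (0 OR (1 AND (0 IMPLIES 0))) -> 1
  row 25 [11001]: (1 OR (1 AND (1 IMPLIES 0))) -> 1
  row 26 [11010]: (0 OR (1 AND (0 IMPLIES 1))) -> 1
  row 27 [11011]: (1 OR (1 AND (1 IMPLIES 1))) -> 1
  row 28 [11100]: (0 OR (1 AND (0 IMPLIES 0))) -> 1
  row 29 [11101]: (1 OR (1 AND (1 IMPLIES 0))) -> 1
  row 30 [11110]: (0 OR (1 AND (0 IMPLIES 1))) -> 1
  row 31 [11111]: (1 OR (1 AND (1 IMPLIES 1))) -> 1
Full result column, 8 rows per line (x1,x2 fixed per line; x3,x4,x5 runs 000..111 left to right):
  rows 0-7 [x1,x2=00]: 01010101  (ones: 4)
  rows 8-15 [x1,x2=01]: 11111111  (ones: 8)
  rows 16-23 [x1,x2=10]: 01010101  (ones: 4)
  rows 24-31 [x1,x2=11]: 11111111  (ones: 8)
Count of 1-rows = 4+8+4+8 = 24

24


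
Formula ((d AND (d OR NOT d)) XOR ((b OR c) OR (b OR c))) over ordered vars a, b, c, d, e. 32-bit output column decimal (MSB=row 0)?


Formula: ((d AND (d OR NOT d)) XOR ((b OR c) OR (b OR c))) over a, b, c, d, e (32 rows)
Evaluate each row (bits = a,b,c,d,e, MSB first):
  row 0 [00000]: ((0 AND (0 OR NOT 0)) XOR ((0 OR 0) OR (0 OR 0))) -> 0
  row 1 [00001]: ((0 AND (0 OR NOT 0)) XOR ((0 OR 0) OR (0 OR 0))) -> 0
  row 2 [00010]: ((1 AND (1 OR NOT 1)) XOR ((0 OR 0) OR (0 OR 0))) -> 1
  row 3 [00011]: ((1 AND (1 OR NOT 1)) XOR ((0 OR 0) OR (0 OR 0))) -> 1
  row 4 [00100]: ((0 AND (0 OR NOT 0)) XOR ((0 OR 1) OR (0 OR 1))) -> 1
  row 5 [00101]: ((0 AND (0 OR NOT 0)) XOR ((0 OR 1) OR (0 OR 1))) -> 1
  row 6 [00110]: ((1 AND (1 OR NOT 1)) XOR ((0 OR 1) OR (0 OR 1))) -> 0
  row 7 [00111]: ((1 AND (1 OR NOT 1)) XOR ((0 OR 1) OR (0 OR 1))) -> 0
  row 8 [01000]: ((0 AND (0 OR NOT 0)) XOR ((1 OR 0) OR (1 OR 0))) -> 1
  row 9 [01001]: ((0 AND (0 OR NOT 0)) XOR ((1 OR 0) OR (1 OR 0))) -> 1
  row 10 [01010]: ((1 AND (1 OR NOT 1)) XOR ((1 OR 0) OR (1 OR 0))) -> 0
  row 11 [01011]: ((1 AND (1 OR NOT 1)) XOR ((1 OR 0) OR (1 OR 0))) -> 0
  row 12 [01100]: ((0 AND (0 OR NOT 0)) XOR ((1 OR 1) OR (1 OR 1))) -> 1
  row 13 [01101]: ((0 AND (0 OR NOT 0)) XOR ((1 OR 1) OR (1 OR 1))) -> 1
  row 14 [01110]: ((1 AND (1 OR NOT 1)) XOR ((1 OR 1) OR (1 OR 1))) -> 0
  row 15 [01111]: ((1 AND (1 OR NOT 1)) XOR ((1 OR 1) OR (1 OR 1))) -> 0
  row 16 [10000]: ((0 AND (0 OR NOT 0)) XOR ((0 OR 0) OR (0 OR 0))) -> 0
  row 17 [10001]: ((0 AND (0 OR NOT 0)) XOR ((0 OR 0) OR (0 OR 0))) -> 0
  row 18 [10010]: ((1 AND (1 OR NOT 1)) XOR ((0 OR 0) OR (0 OR 0))) -> 1
  row 19 [10011]: ((1 AND (1 OR NOT 1)) XOR ((0 OR 0) OR (0 OR 0))) -> 1
  row 20 [10100]: ((0 AND (0 OR NOT 0)) XOR ((0 OR 1) OR (0 OR 1))) -> 1
  row 21 [10101]: ((0 AND (0 OR NOT 0)) XOR ((0 OR 1) OR (0 OR 1))) -> 1
  row 22 [10110]: ((1 AND (1 OR NOT 1)) XOR ((0 OR 1) OR (0 OR 1))) -> 0
  row 23 [10111]: ((1 AND (1 OR NOT 1)) XOR ((0 OR 1) OR (0 OR 1))) -> 0
  row 24 [11000]: ((0 AND (0 OR NOT 0)) XOR ((1 OR 0) OR (1 OR 0))) -> 1
  row 25 [11001]: ((0 AND (0 OR NOT 0)) XOR ((1 OR 0) OR (1 OR 0))) -> 1
  row 26 [11010]: ((1 AND (1 OR NOT 1)) XOR ((1 OR 0) OR (1 OR 0))) -> 0
  row 27 [11011]: ((1 AND (1 OR NOT 1)) XOR ((1 OR 0) OR (1 OR 0))) -> 0
  row 28 [11100]: ((0 AND (0 OR NOT 0)) XOR ((1 OR 1) OR (1 OR 1))) -> 1
  row 29 [11101]: ((0 AND (0 OR NOT 0)) XOR ((1 OR 1) OR (1 OR 1))) -> 1
  row 30 [11110]: ((1 AND (1 OR NOT 1)) XOR ((1 OR 1) OR (1 OR 1))) -> 0
  row 31 [11111]: ((1 AND (1 OR NOT 1)) XOR ((1 OR 1) OR (1 OR 1))) -> 0
Full result column, 4 rows per line (a,b,c fixed per line; d,e runs 00..11 left to right):
  rows 0-3 [a,b,c=000]: 0011  = hex 3
  rows 4-7 [a,b,c=001]: 1100  = hex C
  rows 8-11 [a,b,c=010]: 1100  = hex C
  rows 12-15 [a,b,c=011]: 1100  = hex C
  rows 16-19 [a,b,c=100]: 0011  = hex 3
  rows 20-23 [a,b,c=101]: 1100  = hex C
  rows 24-27 [a,b,c=110]: 1100  = hex C
  rows 28-31 [a,b,c=111]: 1100  = hex C
Output column (row 0 .. row 31) = 00111100110011000011110011001100
Output column grouped in 4s = 0011 1100 1100 1100 0011 1100 1100 1100 = 0x3CCC3CCC
Convert to decimal digit by digit (value = value*16 + digit):
  3 -> 3
  3*16 + 12 (C) = 60
  60*16 + 12 (C) = 972
  972*16 + 12 (C) = 15564
  15564*16 + 3 = 249027
  249027*16 + 12 (C) = 3984444
  3984444*16 + 12 (C) = 63751116
  63751116*16 + 12 (C) = 1020017868
Decimal = 1020017868

1020017868


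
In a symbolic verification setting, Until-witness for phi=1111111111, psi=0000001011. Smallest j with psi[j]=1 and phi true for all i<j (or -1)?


(phi U psi) at 0: need smallest j with psi[j]=1 and phi[i]=1 for all i in [0,j).
Scan from step 0:
  step 0: phi=1, psi=0 -> continue
  step 1: phi=1, psi=0 -> continue
  step 2: phi=1, psi=0 -> continue
  step 3: phi=1, psi=0 -> continue
  step 6: psi=1 and phi held for [0,6) -> witness found
Witness step = 6

6


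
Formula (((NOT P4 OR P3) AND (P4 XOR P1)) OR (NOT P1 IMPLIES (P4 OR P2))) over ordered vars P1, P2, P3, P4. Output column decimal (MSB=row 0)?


Formula: (((NOT P4 OR P3) AND (P4 XOR P1)) OR (NOT P1 IMPLIES (P4 OR P2))) over P1, P2, P3, P4 (16 rows)
Evaluate each row (bits = P1,P2,P3,P4, MSB first):
  row 0 [0000]: (((NOT 0 OR 0) AND (0 XOR 0)) OR (NOT 0 IMPLIES (0 OR 0))) -> 0
  row 1 [0001]: (((NOT 1 OR 0) AND (1 XOR 0)) OR (NOT 0 IMPLIES (1 OR 0))) -> 1
  row 2 [0010]: (((NOT 0 OR 1) AND (0 XOR 0)) OR (NOT 0 IMPLIES (0 OR 0))) -> 0
  row 3 [0011]: (((NOT 1 OR 1) AND (1 XOR 0)) OR (NOT 0 IMPLIES (1 OR 0))) -> 1
  row 4 [0100]: (((NOT 0 OR 0) AND (0 XOR 0)) OR (NOT 0 IMPLIES (0 OR 1))) -> 1
  row 5 [0101]: (((NOT 1 OR 0) AND (1 XOR 0)) OR (NOT 0 IMPLIES (1 OR 1))) -> 1
  row 6 [0110]: (((NOT 0 OR 1) AND (0 XOR 0)) OR (NOT 0 IMPLIES (0 OR 1))) -> 1
  row 7 [0111]: (((NOT 1 OR 1) AND (1 XOR 0)) OR (NOT 0 IMPLIES (1 OR 1))) -> 1
  row 8 [1000]: (((NOT 0 OR 0) AND (0 XOR 1)) OR (NOT 1 IMPLIES (0 OR 0))) -> 1
  row 9 [1001]: (((NOT 1 OR 0) AND (1 XOR 1)) OR (NOT 1 IMPLIES (1 OR 0))) -> 1
  row 10 [1010]: (((NOT 0 OR 1) AND (0 XOR 1)) OR (NOT 1 IMPLIES (0 OR 0))) -> 1
  row 11 [1011]: (((NOT 1 OR 1) AND (1 XOR 1)) OR (NOT 1 IMPLIES (1 OR 0))) -> 1
  row 12 [1100]: (((NOT 0 OR 0) AND (0 XOR 1)) OR (NOT 1 IMPLIES (0 OR 1))) -> 1
  row 13 [1101]: (((NOT 1 OR 0) AND (1 XOR 1)) OR (NOT 1 IMPLIES (1 OR 1))) -> 1
  row 14 [1110]: (((NOT 0 OR 1) AND (0 XOR 1)) OR (NOT 1 IMPLIES (0 OR 1))) -> 1
  row 15 [1111]: (((NOT 1 OR 1) AND (1 XOR 1)) OR (NOT 1 IMPLIES (1 OR 1))) -> 1
Full result column, 4 rows per line (P1,P2 fixed per line; P3,P4 runs 00..11 left to right):
  rows 0-3 [P1,P2=00]: 0101  = hex 5
  rows 4-7 [P1,P2=01]: 1111  = hex F
  rows 8-11 [P1,P2=10]: 1111  = hex F
  rows 12-15 [P1,P2=11]: 1111  = hex F
Output column (row 0 .. row 15) = 0101111111111111
Output column grouped in 4s = 0101 1111 1111 1111 = 0x5FFF
Convert to decimal digit by digit (value = value*16 + digit):
  5 -> 5
  5*16 + 15 (F) = 95
  95*16 + 15 (F) = 1535
  1535*16 + 15 (F) = 24575
Decimal = 24575

24575


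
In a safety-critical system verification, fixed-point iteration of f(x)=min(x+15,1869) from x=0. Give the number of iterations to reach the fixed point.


Step 1: x=0, cap=1869, increment=15
Step 2: x grows by 15 each step until capped at 1869; fixed point is x=1869
Step 3: iterations = ceil(1869/15) = 125

125


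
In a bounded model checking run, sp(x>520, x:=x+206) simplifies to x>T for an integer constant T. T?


Formula: sp(P, x:=E) = exists old_x. (x = E[old_x/x]) AND P[old_x/x] (old_x is the value of x before the assignment; eliminate old_x by solving x = E[old_x/x] for old_x)
Step 1: Precondition P: x>520, i.e. old_x > 520
Step 2: Assignment gives x = old_x + 206, so old_x = x - 206
Step 3: Substitute into P: x - 206 > 520
Step 4: Simplify: x > 520+206 = 726

726


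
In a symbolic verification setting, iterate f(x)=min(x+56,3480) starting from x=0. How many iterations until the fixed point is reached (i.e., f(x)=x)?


Step 1: x=0, cap=3480, increment=56
Step 2: x grows by 56 each step until capped at 3480; fixed point is x=3480
Step 3: iterations = ceil(3480/56) = 63

63


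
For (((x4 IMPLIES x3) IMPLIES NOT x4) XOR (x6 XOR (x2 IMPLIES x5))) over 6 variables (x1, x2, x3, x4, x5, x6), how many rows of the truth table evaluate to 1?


Formula: (((x4 IMPLIES x3) IMPLIES NOT x4) XOR (x6 XOR (x2 IMPLIES x5))) over 6 vars (64 rows)
Evaluate each row (x1, x2, x3, x4, x5, x6 as bits, MSB first):
  row 0 [000000]: (((0 IMPLIES 0) IMPLIES NOT 0) XOR (0 XOR (0 IMPLIES 0))) -> 0
  row 1 [000001]: (((0 IMPLIES 0) IMPLIES NOT 0) XOR (1 XOR (0 IMPLIES 0))) -> 1
  row 2 [000010]: (((0 IMPLIES 0) IMPLIES NOT 0) XOR (0 XOR (0 IMPLIES 1))) -> 0
  row 3 [000011]: (((0 IMPLIES 0) IMPLIES NOT 0) XOR (1 XOR (0 IMPLIES 1))) -> 1
  row 4 [000100]: (((1 IMPLIES 0) IMPLIES NOT 1) XOR (0 XOR (0 IMPLIES 0))) -> 0
  (every remaining row is evaluated the same way; all 64 results are listed next)
Full result column, 8 rows per line (x1,x2,x3 fixed per line; x4,x5,x6 runs 000..111 left to right):
  rows 0-7 [x1,x2,x3=000]: 01010101  (ones: 4)
  rows 8-15 [x1,x2,x3=001]: 01011010  (ones: 4)
  rows 16-23 [x1,x2,x3=010]: 10011001  (ones: 4)
  rows 24-31 [x1,x2,x3=011]: 10010110  (ones: 4)
  rows 32-39 [x1,x2,x3=100]: 01010101  (ones: 4)
  rows 40-47 [x1,x2,x3=101]: 01011010  (ones: 4)
  rows 48-55 [x1,x2,x3=110]: 10011001  (ones: 4)
  rows 56-63 [x1,x2,x3=111]: 10010110  (ones: 4)
Count of 1-rows = 4+4+4+4+4+4+4+4 = 32

32


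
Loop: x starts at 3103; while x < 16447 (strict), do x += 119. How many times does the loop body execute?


Step 1: x goes from 3103 toward 16447 by 119; the body runs while x<16447, so iterations = ceil((bound-start)/step)
Step 2: Distance=13344
Step 3: ceil(13344/119)=113

113


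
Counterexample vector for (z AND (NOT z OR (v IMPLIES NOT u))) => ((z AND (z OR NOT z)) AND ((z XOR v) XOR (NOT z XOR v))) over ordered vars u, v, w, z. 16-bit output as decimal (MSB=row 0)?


F1 = (z AND (NOT z OR (v IMPLIES NOT u)))
F2 = ((z AND (z OR NOT z)) AND ((z XOR v) XOR (NOT z XOR v)))
Counterexample to F1=>F2 is where F1=1 and F2=0.
Evaluate each row (bits = u,v,w,z, MSB first):
  row 0 [0000]: F1=0 F2=0 -> F1&~F2 -> 0
  row 1 [0001]: F1=1 F2=1 -> F1&~F2 -> 0
  row 2 [0010]: F1=0 F2=0 -> F1&~F2 -> 0
  row 3 [0011]: F1=1 F2=1 -> F1&~F2 -> 0
  row 4 [0100]: F1=0 F2=0 -> F1&~F2 -> 0
  row 5 [0101]: F1=1 F2=1 -> F1&~F2 -> 0
  row 6 [0110]: F1=0 F2=0 -> F1&~F2 -> 0
  row 7 [0111]: F1=1 F2=1 -> F1&~F2 -> 0
  row 8 [1000]: F1=0 F2=0 -> F1&~F2 -> 0
  row 9 [1001]: F1=1 F2=1 -> F1&~F2 -> 0
  row 10 [1010]: F1=0 F2=0 -> F1&~F2 -> 0
  row 11 [1011]: F1=1 F2=1 -> F1&~F2 -> 0
  row 12 [1100]: F1=0 F2=0 -> F1&~F2 -> 0
  row 13 [1101]: F1=0 F2=1 -> F1&~F2 -> 0
  row 14 [1110]: F1=0 F2=0 -> F1&~F2 -> 0
  row 15 [1111]: F1=0 F2=1 -> F1&~F2 -> 0
Full result column, 4 rows per line (u,v fixed per line; w,z runs 00..11 left to right):
  rows 0-3 [u,v=00]: 0000  = hex 0
  rows 4-7 [u,v=01]: 0000  = hex 0
  rows 8-11 [u,v=10]: 0000  = hex 0
  rows 12-15 [u,v=11]: 0000  = hex 0
Counterexample vector (row 0 .. row 15) = 0000000000000000
Output column grouped in 4s = 0000 0000 0000 0000 = 0x0000
Convert to decimal digit by digit (value = value*16 + digit):
  0 -> 0
  0*16 + 0 = 0
  0*16 + 0 = 0
  0*16 + 0 = 0
Decimal = 0

0
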